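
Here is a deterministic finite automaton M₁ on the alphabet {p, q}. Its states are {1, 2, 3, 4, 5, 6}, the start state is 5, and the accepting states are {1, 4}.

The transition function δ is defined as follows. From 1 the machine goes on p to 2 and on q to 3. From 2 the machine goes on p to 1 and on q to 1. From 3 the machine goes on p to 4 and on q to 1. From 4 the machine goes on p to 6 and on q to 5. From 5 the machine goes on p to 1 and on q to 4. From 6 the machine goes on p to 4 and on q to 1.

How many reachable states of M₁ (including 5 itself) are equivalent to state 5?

4

All states are reachable from the start state.
P0 = {1,4} | {2,3,5,6}.
Stable partition: {1,4} | {2,3,5,6} — 2 equivalence classes.
The equivalence class containing 5 is {2,3,5,6}, of size 4.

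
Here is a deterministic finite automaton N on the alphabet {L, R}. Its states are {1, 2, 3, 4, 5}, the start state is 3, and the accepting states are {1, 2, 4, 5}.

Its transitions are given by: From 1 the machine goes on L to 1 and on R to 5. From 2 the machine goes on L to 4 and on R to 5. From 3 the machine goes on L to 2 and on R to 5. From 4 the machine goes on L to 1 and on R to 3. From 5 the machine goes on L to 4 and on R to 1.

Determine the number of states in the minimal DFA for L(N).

All states are reachable from the start state.
P0 = {1,2,4,5} | {3}.
On input R, block {1,2,4,5} splits into {1,2,5} and {4}.
Split {1,2,5} by δ(·,L) → {2,5} and {1}.
On input R, block {2,5} splits into {2} and {5}.
The partition is now stable with 5 blocks: {2} | {3} | {4} | {1} | {5}.

5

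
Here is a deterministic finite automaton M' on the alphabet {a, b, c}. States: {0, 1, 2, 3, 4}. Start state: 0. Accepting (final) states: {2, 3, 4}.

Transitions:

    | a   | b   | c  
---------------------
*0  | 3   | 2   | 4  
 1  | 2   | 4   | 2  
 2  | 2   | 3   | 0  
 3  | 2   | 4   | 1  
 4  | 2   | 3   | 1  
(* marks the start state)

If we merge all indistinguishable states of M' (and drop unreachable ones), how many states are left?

P0 = {2,3,4} | {0,1}.
The partition is now stable with 2 blocks: {2,3,4} | {0,1}.

2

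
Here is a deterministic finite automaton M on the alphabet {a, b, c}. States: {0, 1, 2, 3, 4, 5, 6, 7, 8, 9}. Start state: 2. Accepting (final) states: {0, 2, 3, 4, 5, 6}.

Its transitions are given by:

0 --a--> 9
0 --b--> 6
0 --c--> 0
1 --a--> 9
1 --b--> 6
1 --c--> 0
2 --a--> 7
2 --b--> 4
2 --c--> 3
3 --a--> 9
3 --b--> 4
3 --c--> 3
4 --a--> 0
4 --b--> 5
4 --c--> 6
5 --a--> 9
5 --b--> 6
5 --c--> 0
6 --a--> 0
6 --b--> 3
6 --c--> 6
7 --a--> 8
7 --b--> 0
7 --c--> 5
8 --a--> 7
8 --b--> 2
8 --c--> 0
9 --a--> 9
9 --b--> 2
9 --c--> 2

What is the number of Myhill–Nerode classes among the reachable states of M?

States {1} cannot be reached from the start state, so discard them.
Initial partition by acceptance: {0,2,3,4,5,6} | {7,8,9}.
Split {0,2,3,4,5,6} by δ(·,a) → {0,2,3,5} and {4,6}.
No further refinement is possible. Final partition (3 blocks): {0,2,3,5} | {7,8,9} | {4,6}.

3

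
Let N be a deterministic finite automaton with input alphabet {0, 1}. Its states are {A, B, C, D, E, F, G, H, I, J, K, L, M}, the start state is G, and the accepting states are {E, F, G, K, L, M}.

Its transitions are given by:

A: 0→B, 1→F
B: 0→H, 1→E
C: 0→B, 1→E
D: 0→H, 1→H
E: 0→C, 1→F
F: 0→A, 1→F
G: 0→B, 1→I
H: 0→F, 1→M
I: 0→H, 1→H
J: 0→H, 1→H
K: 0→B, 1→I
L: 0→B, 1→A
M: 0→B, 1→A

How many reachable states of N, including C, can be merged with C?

2

First remove the unreachable states {D,J,K,L}; 9 states remain.
Initial partition by acceptance: {E,F,G,M} | {A,B,C,H,I}.
Refine {E,F,G,M} on symbol 1: members go to different blocks, giving {E,F} and {G,M}.
Refine {A,B,C,H,I} on symbol 0: members go to different blocks, giving {A,B,C,I} and {H}.
Split {A,B,C,I} by δ(·,0) → {A,C} and {B,I}.
Refine {G,M} on symbol 1: members go to different blocks, giving {G} and {M}.
Split {B,I} by δ(·,1) → {B} and {I}.
Stable partition: {E,F} | {A,C} | {G} | {H} | {B} | {M} | {I} — 7 equivalence classes.
The equivalence class containing C is {A,C}, of size 2.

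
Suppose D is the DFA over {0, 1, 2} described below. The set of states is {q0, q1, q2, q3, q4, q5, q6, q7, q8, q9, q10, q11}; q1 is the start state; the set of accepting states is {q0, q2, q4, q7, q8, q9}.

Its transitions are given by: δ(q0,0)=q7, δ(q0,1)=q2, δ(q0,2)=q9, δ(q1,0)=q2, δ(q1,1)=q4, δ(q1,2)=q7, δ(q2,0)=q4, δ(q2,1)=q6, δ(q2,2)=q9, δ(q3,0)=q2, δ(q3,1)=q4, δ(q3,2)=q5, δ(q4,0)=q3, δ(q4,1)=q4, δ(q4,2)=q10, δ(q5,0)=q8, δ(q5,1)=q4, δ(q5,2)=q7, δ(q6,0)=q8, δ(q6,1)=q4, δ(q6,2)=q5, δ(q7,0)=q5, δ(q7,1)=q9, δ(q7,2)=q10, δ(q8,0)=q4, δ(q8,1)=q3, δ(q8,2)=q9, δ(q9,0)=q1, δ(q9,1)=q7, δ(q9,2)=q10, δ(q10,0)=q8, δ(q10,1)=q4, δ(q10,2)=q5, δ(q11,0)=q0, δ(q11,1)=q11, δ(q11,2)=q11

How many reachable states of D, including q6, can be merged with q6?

3

First remove the unreachable states {q0,q11}; 10 states remain.
Start with accepting vs non-accepting: {q2,q4,q7,q8,q9} | {q1,q3,q5,q6,q10}.
Split {q2,q4,q7,q8,q9} by δ(·,0) → {q4,q7,q9} and {q2,q8}.
On input 2, block {q1,q3,q5,q6,q10} splits into {q3,q6,q10} and {q1,q5}.
On input 0, block {q4,q7,q9} splits into {q7,q9} and {q4}.
The partition is now stable with 5 blocks: {q7,q9} | {q3,q6,q10} | {q2,q8} | {q1,q5} | {q4}.
State q6 belongs to the block {q3,q6,q10}, which has 3 states.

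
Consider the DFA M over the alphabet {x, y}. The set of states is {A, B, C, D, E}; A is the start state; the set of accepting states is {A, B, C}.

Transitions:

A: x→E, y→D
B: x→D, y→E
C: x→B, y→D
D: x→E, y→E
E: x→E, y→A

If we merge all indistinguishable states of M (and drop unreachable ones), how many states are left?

States {B,C} cannot be reached from the start state, so discard them.
Start with accepting vs non-accepting: {A} | {D,E}.
On input y, block {D,E} splits into {D} and {E}.
No further refinement is possible. Final partition (3 blocks): {A} | {D} | {E}.

3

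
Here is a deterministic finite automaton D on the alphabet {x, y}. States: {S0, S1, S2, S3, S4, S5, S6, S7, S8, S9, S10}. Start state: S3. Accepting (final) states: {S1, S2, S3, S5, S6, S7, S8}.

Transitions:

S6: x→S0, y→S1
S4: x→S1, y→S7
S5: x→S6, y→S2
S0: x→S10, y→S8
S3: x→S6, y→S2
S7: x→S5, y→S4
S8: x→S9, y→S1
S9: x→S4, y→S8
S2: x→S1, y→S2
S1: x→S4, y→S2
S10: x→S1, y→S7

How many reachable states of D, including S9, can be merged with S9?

2

Every state is reachable, so we keep all 11.
P0 = {S1,S2,S3,S5,S6,S7,S8} | {S0,S4,S9,S10}.
On input x, block {S1,S2,S3,S5,S6,S7,S8} splits into {S2,S3,S5,S7} and {S1,S6,S8}.
Refine {S2,S3,S5,S7} on symbol x: members go to different blocks, giving {S2,S3,S5} and {S7}.
Split {S0,S4,S9,S10} by δ(·,x) → {S0,S9} and {S4,S10}.
On input x, block {S1,S6,S8} splits into {S6,S8} and {S1}.
Refine {S2,S3,S5} on symbol x: members go to different blocks, giving {S3,S5} and {S2}.
No further refinement is possible. Final partition (7 blocks): {S3,S5} | {S0,S9} | {S6,S8} | {S7} | {S4,S10} | {S1} | {S2}.
The equivalence class containing S9 is {S0,S9}, of size 2.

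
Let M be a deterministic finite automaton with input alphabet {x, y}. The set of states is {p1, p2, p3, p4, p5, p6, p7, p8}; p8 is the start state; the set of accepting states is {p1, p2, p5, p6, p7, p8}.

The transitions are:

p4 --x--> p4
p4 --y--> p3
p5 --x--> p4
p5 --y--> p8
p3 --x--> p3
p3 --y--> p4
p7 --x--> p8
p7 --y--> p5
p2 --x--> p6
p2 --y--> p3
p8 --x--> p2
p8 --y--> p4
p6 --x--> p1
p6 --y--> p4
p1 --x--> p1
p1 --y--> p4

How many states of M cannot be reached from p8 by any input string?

BFS from p8 reaches {p1, p2, p3, p4, p6, p8}; the 2 state(s) p5, p7 are never visited.

2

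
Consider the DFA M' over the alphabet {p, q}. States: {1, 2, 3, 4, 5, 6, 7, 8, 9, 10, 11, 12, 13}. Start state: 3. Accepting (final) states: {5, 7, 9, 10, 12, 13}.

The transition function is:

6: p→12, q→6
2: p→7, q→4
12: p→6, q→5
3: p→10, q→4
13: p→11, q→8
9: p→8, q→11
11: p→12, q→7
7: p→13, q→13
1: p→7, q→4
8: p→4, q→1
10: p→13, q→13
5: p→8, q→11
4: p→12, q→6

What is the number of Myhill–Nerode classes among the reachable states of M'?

Reachable states from the start: {1,3,4,5,6,7,8,10,11,12,13}. Unreachable: {2,9} — drop them.
Start with accepting vs non-accepting: {5,7,10,12,13} | {1,3,4,6,8,11}.
Refine {5,7,10,12,13} on symbol p: members go to different blocks, giving {5,12,13} and {7,10}.
On input q, block {5,12,13} splits into {5,13} and {12}.
Split {1,3,4,6,8,11} by δ(·,p) → {4,6,11} and {1,3} and {8}.
Refine {5,13} on symbol p: members go to different blocks, giving {5} and {13}.
Refine {4,6,11} on symbol q: members go to different blocks, giving {4,6} and {11}.
No further refinement is possible. Final partition (8 blocks): {5} | {4,6} | {7,10} | {12} | {1,3} | {8} | {13} | {11}.

8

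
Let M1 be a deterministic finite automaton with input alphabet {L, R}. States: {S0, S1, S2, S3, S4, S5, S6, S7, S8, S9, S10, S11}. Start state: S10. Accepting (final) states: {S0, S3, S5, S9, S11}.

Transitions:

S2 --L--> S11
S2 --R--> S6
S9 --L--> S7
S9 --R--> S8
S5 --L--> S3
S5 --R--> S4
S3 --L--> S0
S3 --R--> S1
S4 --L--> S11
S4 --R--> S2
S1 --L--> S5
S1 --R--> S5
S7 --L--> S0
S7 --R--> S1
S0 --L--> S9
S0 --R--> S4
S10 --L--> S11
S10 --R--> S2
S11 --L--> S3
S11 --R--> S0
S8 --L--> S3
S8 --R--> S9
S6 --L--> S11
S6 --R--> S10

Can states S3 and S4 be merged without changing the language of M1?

No

P0 = {S0,S3,S5,S9,S11} | {S1,S2,S4,S6,S7,S8,S10}.
Refine {S0,S3,S5,S9,S11} on symbol L: members go to different blocks, giving {S0,S3,S5,S11} and {S9}.
Split {S0,S3,S5,S11} by δ(·,L) → {S3,S5,S11} and {S0}.
On input L, block {S3,S5,S11} splits into {S5,S11} and {S3}.
Refine {S5,S11} on symbol R: members go to different blocks, giving {S5} and {S11}.
Refine {S1,S2,S4,S6,S7,S8,S10} on symbol L: members go to different blocks, giving {S2,S4,S6,S10} and {S1} and {S7} and {S8}.
No further refinement is possible. Final partition (9 blocks): {S5} | {S2,S4,S6,S10} | {S9} | {S0} | {S3} | {S11} | {S1} | {S7} | {S8}.
S3 and S4 end up in different blocks, so they are distinguishable. For instance, the string 'ε' is accepted from only S3.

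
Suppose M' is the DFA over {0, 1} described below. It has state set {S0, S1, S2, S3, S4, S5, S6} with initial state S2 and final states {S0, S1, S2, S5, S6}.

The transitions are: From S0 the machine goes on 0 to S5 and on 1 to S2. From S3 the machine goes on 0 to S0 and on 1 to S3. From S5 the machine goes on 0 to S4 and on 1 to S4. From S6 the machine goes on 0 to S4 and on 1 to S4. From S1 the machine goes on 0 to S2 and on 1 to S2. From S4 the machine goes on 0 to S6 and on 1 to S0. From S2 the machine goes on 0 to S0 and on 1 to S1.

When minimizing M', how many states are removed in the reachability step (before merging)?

1

No path from S2 leads to S3; the other 6 states are all reachable.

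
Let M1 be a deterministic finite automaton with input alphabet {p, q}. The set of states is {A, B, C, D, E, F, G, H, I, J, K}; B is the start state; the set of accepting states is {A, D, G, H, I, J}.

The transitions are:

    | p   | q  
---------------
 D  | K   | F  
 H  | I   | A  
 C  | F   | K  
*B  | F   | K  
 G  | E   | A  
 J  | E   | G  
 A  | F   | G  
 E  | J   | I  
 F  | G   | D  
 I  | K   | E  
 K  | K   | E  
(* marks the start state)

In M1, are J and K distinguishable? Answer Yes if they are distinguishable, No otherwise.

Yes

First remove the unreachable states {C,H}; 9 states remain.
Initial partition by acceptance: {A,D,G,I,J} | {B,E,F,K}.
Split {A,D,G,I,J} by δ(·,q) → {A,G,J} and {D,I}.
Split {B,E,F,K} by δ(·,p) → {B,K} and {E,F}.
Refine {B,K} on symbol p: members go to different blocks, giving {B} and {K}.
The partition is now stable with 5 blocks: {A,G,J} | {B} | {D,I} | {E,F} | {K}.
J and K end up in different blocks, so they are distinguishable. For instance, the string 'ε' is accepted from only J.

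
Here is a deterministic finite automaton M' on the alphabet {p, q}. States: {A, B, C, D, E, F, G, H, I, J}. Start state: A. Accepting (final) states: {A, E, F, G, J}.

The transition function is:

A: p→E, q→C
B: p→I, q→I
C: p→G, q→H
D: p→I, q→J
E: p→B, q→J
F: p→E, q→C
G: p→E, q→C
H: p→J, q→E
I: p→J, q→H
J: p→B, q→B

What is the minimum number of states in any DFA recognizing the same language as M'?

7

States {D,F} cannot be reached from the start state, so discard them.
P0 = {A,E,G,J} | {B,C,H,I}.
On input p, block {A,E,G,J} splits into {A,G} and {E,J}.
On input p, block {B,C,H,I} splits into {H,I} and {B} and {C}.
Split {H,I} by δ(·,q) → {H} and {I}.
Refine {E,J} on symbol q: members go to different blocks, giving {E} and {J}.
No further refinement is possible. Final partition (7 blocks): {A,G} | {H} | {E} | {B} | {C} | {I} | {J}.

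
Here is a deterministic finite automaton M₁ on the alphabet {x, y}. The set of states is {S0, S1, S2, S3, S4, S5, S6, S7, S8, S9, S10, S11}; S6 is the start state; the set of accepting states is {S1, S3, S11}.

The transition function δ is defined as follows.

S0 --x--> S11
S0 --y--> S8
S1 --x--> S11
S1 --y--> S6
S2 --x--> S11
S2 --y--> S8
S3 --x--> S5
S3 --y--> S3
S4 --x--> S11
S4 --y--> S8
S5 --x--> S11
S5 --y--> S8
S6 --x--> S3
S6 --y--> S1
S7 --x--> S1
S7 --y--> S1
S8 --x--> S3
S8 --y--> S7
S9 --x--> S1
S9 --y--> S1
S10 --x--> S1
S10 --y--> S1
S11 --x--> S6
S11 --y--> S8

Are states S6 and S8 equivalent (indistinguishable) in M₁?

First remove the unreachable states {S0,S2,S4,S9,S10}; 7 states remain.
Start with accepting vs non-accepting: {S1,S3,S11} | {S5,S6,S7,S8}.
On input x, block {S1,S3,S11} splits into {S3,S11} and {S1}.
Refine {S3,S11} on symbol y: members go to different blocks, giving {S3} and {S11}.
On input x, block {S5,S6,S7,S8} splits into {S6,S8} and {S5} and {S7}.
Split {S6,S8} by δ(·,y) → {S6} and {S8}.
No further refinement is possible. Final partition (7 blocks): {S3} | {S6} | {S1} | {S11} | {S5} | {S7} | {S8}.
S6 and S8 end up in different blocks, so they are distinguishable. For instance, the string 'y' is accepted from only S6.

No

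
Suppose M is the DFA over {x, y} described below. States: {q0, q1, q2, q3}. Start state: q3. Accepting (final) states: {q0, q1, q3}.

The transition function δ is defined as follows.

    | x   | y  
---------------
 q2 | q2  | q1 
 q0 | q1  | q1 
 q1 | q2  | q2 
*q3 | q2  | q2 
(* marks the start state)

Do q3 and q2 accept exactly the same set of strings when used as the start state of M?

No

States {q0} cannot be reached from the start state, so discard them.
Start with accepting vs non-accepting: {q1,q3} | {q2}.
The partition is now stable with 2 blocks: {q1,q3} | {q2}.
q3 and q2 end up in different blocks, so they are distinguishable. For instance, the string 'ε' is accepted from only q3.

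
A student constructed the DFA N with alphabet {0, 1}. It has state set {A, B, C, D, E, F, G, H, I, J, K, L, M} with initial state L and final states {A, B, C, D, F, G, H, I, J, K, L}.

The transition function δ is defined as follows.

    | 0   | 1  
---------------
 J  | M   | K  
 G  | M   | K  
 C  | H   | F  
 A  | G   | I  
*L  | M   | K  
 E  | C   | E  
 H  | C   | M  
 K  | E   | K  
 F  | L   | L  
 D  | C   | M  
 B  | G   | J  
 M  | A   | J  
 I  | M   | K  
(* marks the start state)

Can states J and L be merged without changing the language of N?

Reachable states from the start: {A,C,E,F,G,H,I,J,K,L,M}. Unreachable: {B,D} — drop them.
P0 = {A,C,F,G,H,I,J,K,L} | {E,M}.
Refine {A,C,F,G,H,I,J,K,L} on symbol 0: members go to different blocks, giving {G,I,J,K,L} and {A,C,F,H}.
On input 1, block {E,M} splits into {E} and {M}.
Split {G,I,J,K,L} by δ(·,0) → {G,I,J,L} and {K}.
On input 0, block {A,C,F,H} splits into {A,F} and {C,H}.
Split {C,H} by δ(·,1) → {C} and {H}.
The partition is now stable with 7 blocks: {G,I,J,L} | {E} | {A,F} | {M} | {K} | {C} | {H}.
J and L lie in the same block of the stable partition, so they are equivalent — no string distinguishes them.

Yes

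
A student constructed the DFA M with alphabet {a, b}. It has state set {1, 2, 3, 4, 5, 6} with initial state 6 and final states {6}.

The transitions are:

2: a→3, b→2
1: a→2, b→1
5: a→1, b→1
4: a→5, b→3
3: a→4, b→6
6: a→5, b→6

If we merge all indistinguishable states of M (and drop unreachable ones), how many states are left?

All states are reachable from the start state.
Start with accepting vs non-accepting: {6} | {1,2,3,4,5}.
Split {1,2,3,4,5} by δ(·,b) → {1,2,4,5} and {3}.
On input a, block {1,2,4,5} splits into {1,4,5} and {2}.
Split {1,4,5} by δ(·,a) → {4,5} and {1}.
Refine {4,5} on symbol a: members go to different blocks, giving {4} and {5}.
No further refinement is possible. Final partition (6 blocks): {6} | {4} | {3} | {2} | {1} | {5}.

6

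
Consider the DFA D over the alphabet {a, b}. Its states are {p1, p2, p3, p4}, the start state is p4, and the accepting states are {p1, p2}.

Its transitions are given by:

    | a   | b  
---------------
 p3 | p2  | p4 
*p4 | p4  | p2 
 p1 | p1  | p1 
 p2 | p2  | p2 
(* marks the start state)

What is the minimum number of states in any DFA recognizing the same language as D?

2

States {p1,p3} cannot be reached from the start state, so discard them.
Initial partition by acceptance: {p2} | {p4}.
The partition is now stable with 2 blocks: {p2} | {p4}.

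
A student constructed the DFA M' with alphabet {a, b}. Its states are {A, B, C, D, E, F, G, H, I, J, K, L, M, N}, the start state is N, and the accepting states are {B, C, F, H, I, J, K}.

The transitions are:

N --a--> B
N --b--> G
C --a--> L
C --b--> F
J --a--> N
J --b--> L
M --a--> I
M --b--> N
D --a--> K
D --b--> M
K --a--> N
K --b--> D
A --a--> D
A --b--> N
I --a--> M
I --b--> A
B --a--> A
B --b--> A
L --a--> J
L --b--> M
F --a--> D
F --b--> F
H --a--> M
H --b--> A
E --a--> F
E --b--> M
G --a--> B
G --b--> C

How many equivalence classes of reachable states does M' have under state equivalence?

9

Reachable states from the start: {A,B,C,D,F,G,I,J,K,L,M,N}. Unreachable: {E,H} — drop them.
Start with accepting vs non-accepting: {B,C,F,I,J,K} | {A,D,G,L,M,N}.
Refine {B,C,F,I,J,K} on symbol b: members go to different blocks, giving {B,I,J,K} and {C,F}.
Refine {A,D,G,L,M,N} on symbol a: members go to different blocks, giving {D,G,L,M,N} and {A}.
Split {B,I,J,K} by δ(·,a) → {I,J,K} and {B}.
Split {I,J,K} by δ(·,b) → {J,K} and {I}.
On input a, block {D,G,L,M,N} splits into {D,L} and {G,N} and {M}.
Split {G,N} by δ(·,b) → {G} and {N}.
No further refinement is possible. Final partition (9 blocks): {J,K} | {D,L} | {C,F} | {A} | {B} | {I} | {G} | {M} | {N}.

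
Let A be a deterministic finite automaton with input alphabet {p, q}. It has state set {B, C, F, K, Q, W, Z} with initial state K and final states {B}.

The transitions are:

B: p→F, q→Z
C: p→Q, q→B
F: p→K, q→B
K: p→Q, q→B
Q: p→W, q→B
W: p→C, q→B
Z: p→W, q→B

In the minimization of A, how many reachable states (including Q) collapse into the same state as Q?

Every state is reachable, so we keep all 7.
Initial partition by acceptance: {B} | {C,F,K,Q,W,Z}.
Stable partition: {B} | {C,F,K,Q,W,Z} — 2 equivalence classes.
The equivalence class containing Q is {C,F,K,Q,W,Z}, of size 6.

6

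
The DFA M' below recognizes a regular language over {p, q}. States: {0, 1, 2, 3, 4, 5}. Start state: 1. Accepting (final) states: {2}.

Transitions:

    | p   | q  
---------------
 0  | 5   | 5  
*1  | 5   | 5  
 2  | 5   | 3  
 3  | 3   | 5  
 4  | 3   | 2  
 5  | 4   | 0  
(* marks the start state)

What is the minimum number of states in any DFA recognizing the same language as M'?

Every state is reachable, so we keep all 6.
P0 = {2} | {0,1,3,4,5}.
Refine {0,1,3,4,5} on symbol q: members go to different blocks, giving {0,1,3,5} and {4}.
On input p, block {0,1,3,5} splits into {0,1,3} and {5}.
On input p, block {0,1,3} splits into {0,1} and {3}.
No further refinement is possible. Final partition (5 blocks): {2} | {0,1} | {4} | {5} | {3}.

5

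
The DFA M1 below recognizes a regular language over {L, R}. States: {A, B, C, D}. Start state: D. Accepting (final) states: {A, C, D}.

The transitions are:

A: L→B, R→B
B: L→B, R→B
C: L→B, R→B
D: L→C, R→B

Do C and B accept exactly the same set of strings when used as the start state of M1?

First remove the unreachable states {A}; 3 states remain.
P0 = {C,D} | {B}.
Refine {C,D} on symbol L: members go to different blocks, giving {C} and {D}.
The partition is now stable with 3 blocks: {C} | {B} | {D}.
C and B end up in different blocks, so they are distinguishable. For instance, the string 'ε' is accepted from only C.

No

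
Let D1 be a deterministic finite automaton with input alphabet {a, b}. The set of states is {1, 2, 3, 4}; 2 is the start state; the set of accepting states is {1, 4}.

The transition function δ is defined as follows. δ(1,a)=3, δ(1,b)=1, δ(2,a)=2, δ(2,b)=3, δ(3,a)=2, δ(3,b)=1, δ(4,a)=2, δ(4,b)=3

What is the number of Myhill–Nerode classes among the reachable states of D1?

3

First remove the unreachable states {4}; 3 states remain.
P0 = {1} | {2,3}.
On input b, block {2,3} splits into {2} and {3}.
Stable partition: {1} | {2} | {3} — 3 equivalence classes.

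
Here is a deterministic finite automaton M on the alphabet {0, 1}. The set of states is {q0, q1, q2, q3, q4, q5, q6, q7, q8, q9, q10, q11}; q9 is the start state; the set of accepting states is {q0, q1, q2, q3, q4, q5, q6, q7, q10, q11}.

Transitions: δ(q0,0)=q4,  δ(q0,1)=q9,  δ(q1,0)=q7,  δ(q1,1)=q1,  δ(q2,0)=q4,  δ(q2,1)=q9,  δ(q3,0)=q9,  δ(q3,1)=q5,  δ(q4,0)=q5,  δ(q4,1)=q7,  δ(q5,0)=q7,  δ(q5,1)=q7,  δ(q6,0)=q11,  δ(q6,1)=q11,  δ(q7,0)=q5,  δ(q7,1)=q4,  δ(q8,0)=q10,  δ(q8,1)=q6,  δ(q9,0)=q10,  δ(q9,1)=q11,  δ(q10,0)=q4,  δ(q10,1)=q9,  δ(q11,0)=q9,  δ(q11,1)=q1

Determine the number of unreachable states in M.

BFS from q9 reaches {q1, q4, q5, q7, q9, q10, q11}; the 5 state(s) q0, q2, q3, q6, q8 are never visited.

5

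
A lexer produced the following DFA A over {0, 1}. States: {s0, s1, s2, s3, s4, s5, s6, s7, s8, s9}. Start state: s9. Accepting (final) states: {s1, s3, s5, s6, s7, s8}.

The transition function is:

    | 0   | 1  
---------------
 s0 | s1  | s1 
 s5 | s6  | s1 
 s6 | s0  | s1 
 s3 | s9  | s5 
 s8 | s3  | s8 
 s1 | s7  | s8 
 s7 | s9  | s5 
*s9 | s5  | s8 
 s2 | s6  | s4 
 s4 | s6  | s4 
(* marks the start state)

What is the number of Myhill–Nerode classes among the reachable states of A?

3

Reachable states from the start: {s0,s1,s3,s5,s6,s7,s8,s9}. Unreachable: {s2,s4} — drop them.
Initial partition by acceptance: {s1,s3,s5,s6,s7,s8} | {s0,s9}.
On input 0, block {s1,s3,s5,s6,s7,s8} splits into {s1,s5,s8} and {s3,s6,s7}.
Stable partition: {s1,s5,s8} | {s0,s9} | {s3,s6,s7} — 3 equivalence classes.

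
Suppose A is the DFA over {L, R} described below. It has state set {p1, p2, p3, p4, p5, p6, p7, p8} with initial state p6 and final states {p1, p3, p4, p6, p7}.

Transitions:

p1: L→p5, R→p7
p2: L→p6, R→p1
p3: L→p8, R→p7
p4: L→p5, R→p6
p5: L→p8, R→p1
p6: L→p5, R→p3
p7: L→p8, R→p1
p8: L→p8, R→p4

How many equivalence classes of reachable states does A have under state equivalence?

2

First remove the unreachable states {p2}; 7 states remain.
P0 = {p1,p3,p4,p6,p7} | {p5,p8}.
No further refinement is possible. Final partition (2 blocks): {p1,p3,p4,p6,p7} | {p5,p8}.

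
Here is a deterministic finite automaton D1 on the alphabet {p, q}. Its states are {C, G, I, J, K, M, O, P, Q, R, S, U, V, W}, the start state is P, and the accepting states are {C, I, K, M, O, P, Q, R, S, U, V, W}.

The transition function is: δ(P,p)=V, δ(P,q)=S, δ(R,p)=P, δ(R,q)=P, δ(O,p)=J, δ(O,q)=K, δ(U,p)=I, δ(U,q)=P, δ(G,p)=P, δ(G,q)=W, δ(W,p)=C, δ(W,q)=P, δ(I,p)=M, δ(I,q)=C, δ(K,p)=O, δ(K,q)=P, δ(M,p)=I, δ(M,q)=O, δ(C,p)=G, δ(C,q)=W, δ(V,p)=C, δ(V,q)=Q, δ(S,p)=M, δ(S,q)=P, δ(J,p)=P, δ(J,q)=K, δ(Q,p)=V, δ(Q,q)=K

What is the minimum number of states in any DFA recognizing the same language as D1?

States {R,U} cannot be reached from the start state, so discard them.
Initial partition by acceptance: {C,I,K,M,O,P,Q,S,V,W} | {G,J}.
On input p, block {C,I,K,M,O,P,Q,S,V,W} splits into {I,K,M,P,Q,S,V,W} and {C,O}.
Refine {I,K,M,P,Q,S,V,W} on symbol p: members go to different blocks, giving {I,M,P,Q,S} and {K,V,W}.
On input p, block {I,M,P,Q,S} splits into {I,M,S} and {P,Q}.
On input q, block {I,M,S} splits into {I,M} and {S}.
Refine {P,Q} on symbol q: members go to different blocks, giving {P} and {Q}.
Refine {K,V,W} on symbol q: members go to different blocks, giving {K,W} and {V}.
The partition is now stable with 8 blocks: {I,M} | {G,J} | {C,O} | {K,W} | {P} | {S} | {Q} | {V}.

8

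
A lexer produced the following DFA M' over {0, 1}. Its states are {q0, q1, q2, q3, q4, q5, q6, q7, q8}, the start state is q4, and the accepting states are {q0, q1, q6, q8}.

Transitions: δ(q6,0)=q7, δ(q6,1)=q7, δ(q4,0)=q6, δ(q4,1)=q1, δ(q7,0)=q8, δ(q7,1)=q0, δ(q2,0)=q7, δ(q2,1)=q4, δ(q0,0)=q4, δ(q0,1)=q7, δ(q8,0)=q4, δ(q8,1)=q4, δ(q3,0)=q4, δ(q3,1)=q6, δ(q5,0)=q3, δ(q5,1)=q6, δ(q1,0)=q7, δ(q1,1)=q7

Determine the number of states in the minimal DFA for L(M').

2

Reachable states from the start: {q0,q1,q4,q6,q7,q8}. Unreachable: {q2,q3,q5} — drop them.
P0 = {q0,q1,q6,q8} | {q4,q7}.
Stable partition: {q0,q1,q6,q8} | {q4,q7} — 2 equivalence classes.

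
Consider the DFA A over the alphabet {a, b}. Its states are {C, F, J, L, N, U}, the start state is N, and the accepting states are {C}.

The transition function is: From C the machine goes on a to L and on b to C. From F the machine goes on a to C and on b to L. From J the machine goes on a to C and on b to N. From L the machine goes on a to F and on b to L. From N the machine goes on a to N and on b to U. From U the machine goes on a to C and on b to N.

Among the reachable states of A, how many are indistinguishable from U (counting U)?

States {J} cannot be reached from the start state, so discard them.
Start with accepting vs non-accepting: {C} | {F,L,N,U}.
On input a, block {F,L,N,U} splits into {F,U} and {L,N}.
Split {L,N} by δ(·,a) → {L} and {N}.
On input b, block {F,U} splits into {U} and {F}.
No further refinement is possible. Final partition (5 blocks): {C} | {U} | {L} | {N} | {F}.
State U belongs to the block {U}, which has 1 states.

1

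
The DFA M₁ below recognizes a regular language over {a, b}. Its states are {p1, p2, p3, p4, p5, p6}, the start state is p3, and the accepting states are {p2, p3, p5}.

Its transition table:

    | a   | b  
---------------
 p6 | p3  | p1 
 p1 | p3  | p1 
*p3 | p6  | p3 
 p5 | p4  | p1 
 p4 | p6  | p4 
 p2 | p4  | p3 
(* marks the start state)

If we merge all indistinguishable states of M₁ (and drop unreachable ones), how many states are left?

States {p2,p4,p5} cannot be reached from the start state, so discard them.
P0 = {p3} | {p1,p6}.
Stable partition: {p3} | {p1,p6} — 2 equivalence classes.

2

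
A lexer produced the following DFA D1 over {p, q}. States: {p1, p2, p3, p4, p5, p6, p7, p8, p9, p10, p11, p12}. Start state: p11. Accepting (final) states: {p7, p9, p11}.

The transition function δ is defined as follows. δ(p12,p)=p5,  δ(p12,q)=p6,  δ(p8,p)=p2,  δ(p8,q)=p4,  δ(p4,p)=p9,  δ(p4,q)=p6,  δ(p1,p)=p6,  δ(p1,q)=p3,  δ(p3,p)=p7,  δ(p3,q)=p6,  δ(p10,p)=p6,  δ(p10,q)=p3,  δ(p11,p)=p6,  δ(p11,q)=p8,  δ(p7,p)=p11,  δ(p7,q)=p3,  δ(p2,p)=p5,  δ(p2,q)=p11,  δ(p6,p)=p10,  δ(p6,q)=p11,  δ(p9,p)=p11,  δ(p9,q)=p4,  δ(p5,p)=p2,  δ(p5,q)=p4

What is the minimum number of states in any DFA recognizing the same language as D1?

First remove the unreachable states {p1,p12}; 10 states remain.
Start with accepting vs non-accepting: {p7,p9,p11} | {p2,p3,p4,p5,p6,p8,p10}.
On input p, block {p7,p9,p11} splits into {p7,p9} and {p11}.
Split {p2,p3,p4,p5,p6,p8,p10} by δ(·,p) → {p2,p5,p6,p8,p10} and {p3,p4}.
On input q, block {p2,p5,p6,p8,p10} splits into {p5,p8,p10} and {p2,p6}.
No further refinement is possible. Final partition (5 blocks): {p7,p9} | {p5,p8,p10} | {p11} | {p3,p4} | {p2,p6}.

5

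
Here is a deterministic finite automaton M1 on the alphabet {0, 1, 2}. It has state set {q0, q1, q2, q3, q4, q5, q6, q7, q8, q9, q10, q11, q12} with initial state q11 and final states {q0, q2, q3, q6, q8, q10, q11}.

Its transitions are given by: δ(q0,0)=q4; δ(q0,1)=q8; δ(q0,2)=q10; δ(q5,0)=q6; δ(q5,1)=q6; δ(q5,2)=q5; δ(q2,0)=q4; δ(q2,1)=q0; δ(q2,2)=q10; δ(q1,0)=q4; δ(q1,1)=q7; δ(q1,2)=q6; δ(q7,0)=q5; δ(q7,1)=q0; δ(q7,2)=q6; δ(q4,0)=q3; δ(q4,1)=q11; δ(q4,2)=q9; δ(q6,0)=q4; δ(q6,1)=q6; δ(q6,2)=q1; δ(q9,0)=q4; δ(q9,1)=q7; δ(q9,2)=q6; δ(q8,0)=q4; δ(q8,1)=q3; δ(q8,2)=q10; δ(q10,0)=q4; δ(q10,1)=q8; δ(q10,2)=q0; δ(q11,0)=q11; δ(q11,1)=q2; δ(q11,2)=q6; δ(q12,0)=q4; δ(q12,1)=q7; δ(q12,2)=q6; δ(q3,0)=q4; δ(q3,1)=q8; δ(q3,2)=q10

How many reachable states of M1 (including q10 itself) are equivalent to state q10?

5

Reachable states from the start: {q0,q1,q2,q3,q4,q5,q6,q7,q8,q9,q10,q11}. Unreachable: {q12} — drop them.
Initial partition by acceptance: {q0,q2,q3,q6,q8,q10,q11} | {q1,q4,q5,q7,q9}.
Split {q0,q2,q3,q6,q8,q10,q11} by δ(·,0) → {q0,q2,q3,q6,q8,q10} and {q11}.
Split {q0,q2,q3,q6,q8,q10} by δ(·,2) → {q0,q2,q3,q8,q10} and {q6}.
On input 0, block {q1,q4,q5,q7,q9} splits into {q1,q7,q9} and {q4} and {q5}.
Split {q1,q7,q9} by δ(·,0) → {q1,q9} and {q7}.
Stable partition: {q0,q2,q3,q8,q10} | {q1,q9} | {q11} | {q6} | {q4} | {q5} | {q7} — 7 equivalence classes.
The equivalence class containing q10 is {q0,q2,q3,q8,q10}, of size 5.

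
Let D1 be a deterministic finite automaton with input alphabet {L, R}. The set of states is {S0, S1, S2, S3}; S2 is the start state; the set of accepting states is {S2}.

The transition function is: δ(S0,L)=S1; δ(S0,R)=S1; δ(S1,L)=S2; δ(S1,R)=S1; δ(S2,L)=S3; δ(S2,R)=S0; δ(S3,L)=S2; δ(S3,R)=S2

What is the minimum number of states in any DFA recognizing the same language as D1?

4

All states are reachable from the start state.
Initial partition by acceptance: {S2} | {S0,S1,S3}.
On input L, block {S0,S1,S3} splits into {S1,S3} and {S0}.
On input R, block {S1,S3} splits into {S1} and {S3}.
The partition is now stable with 4 blocks: {S2} | {S1} | {S0} | {S3}.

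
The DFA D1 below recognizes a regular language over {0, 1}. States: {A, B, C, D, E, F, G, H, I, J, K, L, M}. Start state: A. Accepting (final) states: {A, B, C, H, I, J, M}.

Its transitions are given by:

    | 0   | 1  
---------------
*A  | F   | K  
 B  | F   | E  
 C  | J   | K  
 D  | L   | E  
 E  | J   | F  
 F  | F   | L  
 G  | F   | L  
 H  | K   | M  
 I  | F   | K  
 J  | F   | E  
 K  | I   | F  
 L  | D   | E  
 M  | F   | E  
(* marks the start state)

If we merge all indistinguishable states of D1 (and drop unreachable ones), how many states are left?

4

States {B,C,G,H,M} cannot be reached from the start state, so discard them.
Start with accepting vs non-accepting: {A,I,J} | {D,E,F,K,L}.
On input 0, block {D,E,F,K,L} splits into {D,F,L} and {E,K}.
On input 1, block {D,F,L} splits into {D,L} and {F}.
The partition is now stable with 4 blocks: {A,I,J} | {D,L} | {E,K} | {F}.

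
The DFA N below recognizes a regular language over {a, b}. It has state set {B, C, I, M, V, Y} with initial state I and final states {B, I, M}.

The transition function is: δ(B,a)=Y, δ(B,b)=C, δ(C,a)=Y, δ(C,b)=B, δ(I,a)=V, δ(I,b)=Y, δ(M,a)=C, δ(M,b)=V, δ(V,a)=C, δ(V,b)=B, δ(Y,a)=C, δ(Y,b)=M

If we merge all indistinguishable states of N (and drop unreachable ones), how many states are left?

2

P0 = {B,I,M} | {C,V,Y}.
No further refinement is possible. Final partition (2 blocks): {B,I,M} | {C,V,Y}.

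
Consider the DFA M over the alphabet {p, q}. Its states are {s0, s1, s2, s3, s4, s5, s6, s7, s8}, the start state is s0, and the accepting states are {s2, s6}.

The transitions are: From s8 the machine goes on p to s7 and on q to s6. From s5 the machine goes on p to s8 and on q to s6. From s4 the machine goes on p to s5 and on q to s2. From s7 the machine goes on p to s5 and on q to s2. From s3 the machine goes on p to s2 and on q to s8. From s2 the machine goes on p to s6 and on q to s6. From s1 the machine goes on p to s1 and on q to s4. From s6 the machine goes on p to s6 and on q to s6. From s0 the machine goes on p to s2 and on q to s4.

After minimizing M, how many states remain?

3

Reachable states from the start: {s0,s2,s4,s5,s6,s7,s8}. Unreachable: {s1,s3} — drop them.
P0 = {s2,s6} | {s0,s4,s5,s7,s8}.
On input p, block {s0,s4,s5,s7,s8} splits into {s4,s5,s7,s8} and {s0}.
No further refinement is possible. Final partition (3 blocks): {s2,s6} | {s4,s5,s7,s8} | {s0}.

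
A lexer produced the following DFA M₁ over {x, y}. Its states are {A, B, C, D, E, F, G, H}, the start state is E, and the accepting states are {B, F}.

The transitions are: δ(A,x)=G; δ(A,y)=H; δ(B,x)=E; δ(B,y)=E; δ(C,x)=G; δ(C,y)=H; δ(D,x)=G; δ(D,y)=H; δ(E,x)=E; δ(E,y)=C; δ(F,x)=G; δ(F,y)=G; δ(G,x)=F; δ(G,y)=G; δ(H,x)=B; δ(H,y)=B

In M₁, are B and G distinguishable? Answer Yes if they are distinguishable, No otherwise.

States {A,D} cannot be reached from the start state, so discard them.
Initial partition by acceptance: {B,F} | {C,E,G,H}.
Refine {C,E,G,H} on symbol x: members go to different blocks, giving {C,E} and {G,H}.
Refine {B,F} on symbol x: members go to different blocks, giving {B} and {F}.
Split {C,E} by δ(·,x) → {C} and {E}.
On input x, block {G,H} splits into {G} and {H}.
The partition is now stable with 6 blocks: {B} | {C} | {G} | {F} | {E} | {H}.
B and G end up in different blocks, so they are distinguishable. For instance, the string 'ε' is accepted from only B.

Yes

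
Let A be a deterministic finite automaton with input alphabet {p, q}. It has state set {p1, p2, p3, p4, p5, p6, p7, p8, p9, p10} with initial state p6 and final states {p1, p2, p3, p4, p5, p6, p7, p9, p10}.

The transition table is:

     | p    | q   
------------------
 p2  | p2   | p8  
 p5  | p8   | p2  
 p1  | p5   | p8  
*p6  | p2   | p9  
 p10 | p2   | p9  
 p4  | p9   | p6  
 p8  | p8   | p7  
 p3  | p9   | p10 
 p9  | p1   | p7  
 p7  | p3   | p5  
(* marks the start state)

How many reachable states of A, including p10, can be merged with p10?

First remove the unreachable states {p4}; 9 states remain.
Start with accepting vs non-accepting: {p1,p2,p3,p5,p6,p7,p9,p10} | {p8}.
On input p, block {p1,p2,p3,p5,p6,p7,p9,p10} splits into {p1,p2,p3,p6,p7,p9,p10} and {p5}.
Split {p1,p2,p3,p6,p7,p9,p10} by δ(·,p) → {p2,p3,p6,p7,p9,p10} and {p1}.
On input p, block {p2,p3,p6,p7,p9,p10} splits into {p2,p3,p6,p7,p10} and {p9}.
On input p, block {p2,p3,p6,p7,p10} splits into {p2,p6,p7,p10} and {p3}.
Split {p2,p6,p7,p10} by δ(·,p) → {p2,p6,p10} and {p7}.
On input q, block {p2,p6,p10} splits into {p6,p10} and {p2}.
The partition is now stable with 8 blocks: {p6,p10} | {p8} | {p5} | {p1} | {p9} | {p3} | {p7} | {p2}.
State p10 belongs to the block {p6,p10}, which has 2 states.

2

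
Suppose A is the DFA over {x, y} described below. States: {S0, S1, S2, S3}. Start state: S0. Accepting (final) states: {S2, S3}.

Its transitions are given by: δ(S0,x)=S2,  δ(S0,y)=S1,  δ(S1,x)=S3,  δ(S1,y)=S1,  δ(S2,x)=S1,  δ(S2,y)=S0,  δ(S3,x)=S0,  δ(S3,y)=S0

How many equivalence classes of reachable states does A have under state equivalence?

All states are reachable from the start state.
Initial partition by acceptance: {S2,S3} | {S0,S1}.
Stable partition: {S2,S3} | {S0,S1} — 2 equivalence classes.

2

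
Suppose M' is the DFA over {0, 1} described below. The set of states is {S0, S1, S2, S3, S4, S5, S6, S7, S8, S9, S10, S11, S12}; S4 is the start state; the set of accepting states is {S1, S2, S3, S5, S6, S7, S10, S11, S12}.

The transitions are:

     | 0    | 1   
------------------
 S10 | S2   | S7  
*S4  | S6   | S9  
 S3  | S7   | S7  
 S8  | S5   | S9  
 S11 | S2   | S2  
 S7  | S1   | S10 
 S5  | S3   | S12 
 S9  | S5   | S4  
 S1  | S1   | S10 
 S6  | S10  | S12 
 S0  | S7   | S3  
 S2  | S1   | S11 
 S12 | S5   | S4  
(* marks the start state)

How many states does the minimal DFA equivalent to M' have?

States {S0,S8} cannot be reached from the start state, so discard them.
Start with accepting vs non-accepting: {S1,S2,S3,S5,S6,S7,S10,S11,S12} | {S4,S9}.
Refine {S1,S2,S3,S5,S6,S7,S10,S11,S12} on symbol 1: members go to different blocks, giving {S1,S2,S3,S5,S6,S7,S10,S11} and {S12}.
Split {S1,S2,S3,S5,S6,S7,S10,S11} by δ(·,1) → {S1,S2,S3,S7,S10,S11} and {S5,S6}.
No further refinement is possible. Final partition (4 blocks): {S1,S2,S3,S7,S10,S11} | {S4,S9} | {S12} | {S5,S6}.

4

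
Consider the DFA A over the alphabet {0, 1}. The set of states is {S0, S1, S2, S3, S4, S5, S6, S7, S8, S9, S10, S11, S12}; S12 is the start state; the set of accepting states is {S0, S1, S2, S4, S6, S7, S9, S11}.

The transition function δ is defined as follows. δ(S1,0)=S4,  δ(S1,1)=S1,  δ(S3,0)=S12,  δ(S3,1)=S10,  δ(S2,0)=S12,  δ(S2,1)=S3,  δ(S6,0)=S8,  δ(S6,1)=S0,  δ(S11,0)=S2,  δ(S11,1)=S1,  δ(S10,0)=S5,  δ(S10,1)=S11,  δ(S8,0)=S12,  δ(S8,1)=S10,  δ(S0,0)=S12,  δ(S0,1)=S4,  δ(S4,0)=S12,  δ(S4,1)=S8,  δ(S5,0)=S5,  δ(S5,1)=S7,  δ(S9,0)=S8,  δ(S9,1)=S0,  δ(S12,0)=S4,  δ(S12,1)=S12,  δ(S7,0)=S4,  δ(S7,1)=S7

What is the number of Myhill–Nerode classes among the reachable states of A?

Reachable states from the start: {S1,S2,S3,S4,S5,S7,S8,S10,S11,S12}. Unreachable: {S0,S6,S9} — drop them.
Start with accepting vs non-accepting: {S1,S2,S4,S7,S11} | {S3,S5,S8,S10,S12}.
Split {S1,S2,S4,S7,S11} by δ(·,0) → {S1,S7,S11} and {S2,S4}.
Split {S3,S5,S8,S10,S12} by δ(·,0) → {S3,S5,S8,S10} and {S12}.
Refine {S3,S5,S8,S10} on symbol 0: members go to different blocks, giving {S3,S8} and {S5,S10}.
The partition is now stable with 5 blocks: {S1,S7,S11} | {S3,S8} | {S2,S4} | {S12} | {S5,S10}.

5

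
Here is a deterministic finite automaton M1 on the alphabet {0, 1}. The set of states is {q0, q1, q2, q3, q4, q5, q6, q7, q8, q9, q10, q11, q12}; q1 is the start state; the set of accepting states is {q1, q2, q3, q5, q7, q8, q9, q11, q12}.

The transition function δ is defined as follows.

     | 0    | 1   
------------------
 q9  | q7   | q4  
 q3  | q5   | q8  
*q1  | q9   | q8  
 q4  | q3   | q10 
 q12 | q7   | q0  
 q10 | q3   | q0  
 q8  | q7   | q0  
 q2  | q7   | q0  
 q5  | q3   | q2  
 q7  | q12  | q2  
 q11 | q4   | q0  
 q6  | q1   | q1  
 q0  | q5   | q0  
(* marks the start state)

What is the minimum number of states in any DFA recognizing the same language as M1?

4

Reachable states from the start: {q0,q1,q2,q3,q4,q5,q7,q8,q9,q10,q12}. Unreachable: {q6,q11} — drop them.
Initial partition by acceptance: {q1,q2,q3,q5,q7,q8,q9,q12} | {q0,q4,q10}.
Refine {q1,q2,q3,q5,q7,q8,q9,q12} on symbol 1: members go to different blocks, giving {q1,q3,q5,q7} and {q2,q8,q9,q12}.
On input 0, block {q1,q3,q5,q7} splits into {q1,q7} and {q3,q5}.
No further refinement is possible. Final partition (4 blocks): {q1,q7} | {q0,q4,q10} | {q2,q8,q9,q12} | {q3,q5}.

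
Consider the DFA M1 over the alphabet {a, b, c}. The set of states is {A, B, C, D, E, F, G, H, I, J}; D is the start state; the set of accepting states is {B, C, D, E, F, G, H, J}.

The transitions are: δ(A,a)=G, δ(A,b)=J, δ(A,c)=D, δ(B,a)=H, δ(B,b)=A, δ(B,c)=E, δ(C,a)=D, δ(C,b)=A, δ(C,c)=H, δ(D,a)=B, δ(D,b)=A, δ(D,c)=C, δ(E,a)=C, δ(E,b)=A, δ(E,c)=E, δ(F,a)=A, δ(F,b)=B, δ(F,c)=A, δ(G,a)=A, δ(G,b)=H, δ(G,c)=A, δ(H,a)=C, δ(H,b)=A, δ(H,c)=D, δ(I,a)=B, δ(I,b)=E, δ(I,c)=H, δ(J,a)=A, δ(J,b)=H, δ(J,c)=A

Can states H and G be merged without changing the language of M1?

First remove the unreachable states {F,I}; 8 states remain.
P0 = {B,C,D,E,G,H,J} | {A}.
Split {B,C,D,E,G,H,J} by δ(·,a) → {B,C,D,E,H} and {G,J}.
The partition is now stable with 3 blocks: {B,C,D,E,H} | {A} | {G,J}.
H and G end up in different blocks, so they are distinguishable. For instance, the string 'a' is accepted from only H.

No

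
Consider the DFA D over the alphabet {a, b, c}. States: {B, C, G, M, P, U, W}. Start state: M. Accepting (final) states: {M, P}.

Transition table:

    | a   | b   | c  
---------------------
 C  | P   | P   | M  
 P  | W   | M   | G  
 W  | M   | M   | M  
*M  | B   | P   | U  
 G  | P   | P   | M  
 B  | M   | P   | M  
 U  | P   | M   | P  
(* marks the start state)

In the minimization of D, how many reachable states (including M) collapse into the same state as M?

2

Reachable states from the start: {B,G,M,P,U,W}. Unreachable: {C} — drop them.
Start with accepting vs non-accepting: {M,P} | {B,G,U,W}.
The partition is now stable with 2 blocks: {M,P} | {B,G,U,W}.
The equivalence class containing M is {M,P}, of size 2.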